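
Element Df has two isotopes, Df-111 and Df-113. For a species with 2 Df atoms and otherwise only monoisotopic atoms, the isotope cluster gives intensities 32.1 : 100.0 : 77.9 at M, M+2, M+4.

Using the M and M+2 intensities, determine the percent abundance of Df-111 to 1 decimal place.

Write p for the Df-111 fraction. I(M+2)/I(M) = [C(2,1)·p^1·(1−p)] / p^2 = 2·(1−p)/p = 100.0/32.1 = 3.1153
(1−p)/p = 3.1153/2 = 1.5576  ⇒  p = 1/(1 + 1.5576) = 0.3910
Df-111: 39.1%, Df-113: 60.9%.

39.1%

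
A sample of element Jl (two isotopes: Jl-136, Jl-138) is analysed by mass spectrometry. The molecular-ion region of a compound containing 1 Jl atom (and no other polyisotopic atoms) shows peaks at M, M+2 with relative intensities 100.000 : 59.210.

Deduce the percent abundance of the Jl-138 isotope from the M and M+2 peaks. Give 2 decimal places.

37.19%

If p is the fraction of Jl that is Jl-136, then I(M+2)/I(M) = [C(1,1)·p^0·(1−p)] / p^1 = 1·(1−p)/p = 59.210/100.000 = 0.5921
(1−p)/p = 0.5921/1 = 0.5921  ⇒  p = 1/(1 + 0.5921) = 0.6281
Jl-136: 62.81%, Jl-138: 37.19%.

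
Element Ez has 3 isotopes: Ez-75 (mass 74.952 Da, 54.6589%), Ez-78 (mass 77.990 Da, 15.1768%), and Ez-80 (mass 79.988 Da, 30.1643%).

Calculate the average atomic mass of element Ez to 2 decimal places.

76.93 Da

The abundance-weighted mean is 0.546589 × 74.952 + 0.151768 × 77.990 + 0.301643 × 79.988
= 40.9679 + 11.8364 + 24.1278 = 76.9321 Da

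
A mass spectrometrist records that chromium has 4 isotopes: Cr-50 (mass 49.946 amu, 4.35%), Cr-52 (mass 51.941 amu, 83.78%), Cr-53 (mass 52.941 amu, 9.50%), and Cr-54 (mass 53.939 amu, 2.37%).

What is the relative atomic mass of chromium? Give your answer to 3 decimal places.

Weight each isotope mass by its fractional abundance: 0.0435 × 49.946 + 0.8378 × 51.941 + 0.0950 × 52.941 + 0.0237 × 53.939
= 2.1727 + 43.5162 + 5.0294 + 1.2784 = 51.9967 amu

51.997 amu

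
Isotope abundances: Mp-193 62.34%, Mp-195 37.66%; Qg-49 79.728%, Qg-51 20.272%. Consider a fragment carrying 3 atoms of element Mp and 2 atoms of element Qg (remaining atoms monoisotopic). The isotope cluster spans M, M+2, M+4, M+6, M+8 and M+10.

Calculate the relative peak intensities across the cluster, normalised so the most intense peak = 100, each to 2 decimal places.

43.09 : 100.00 : 89.67 : 38.54 : 7.88 : 0.61

Element Mp pattern (n=3): 0.24227042 : 0.43907142 : 0.2652459 : 0.05341226
Element Qg pattern (n=2): 0.6356554 : 0.3232492 : 0.0410954
Convolve the two distributions (both contribute in 2-u steps):
  M: 0.24227042×0.6356554 = 0.154001
  M+2: 0.24227042×0.3232492 + 0.43907142×0.6356554 = 0.357412
  M+4: 0.24227042×0.0410954 + 0.43907142×0.3232492 + 0.2652459×0.6356554 = 0.320491
  M+6: 0.43907142×0.0410954 + 0.2652459×0.3232492 + 0.05341226×0.6356554 = 0.137736
  M+8: 0.2652459×0.0410954 + 0.05341226×0.3232492 = 0.028166
  M+10: 0.05341226×0.0410954 = 0.002195
Scale to base peak (0.357412) = 100: 43.09 : 100.00 : 89.67 : 38.54 : 7.88 : 0.61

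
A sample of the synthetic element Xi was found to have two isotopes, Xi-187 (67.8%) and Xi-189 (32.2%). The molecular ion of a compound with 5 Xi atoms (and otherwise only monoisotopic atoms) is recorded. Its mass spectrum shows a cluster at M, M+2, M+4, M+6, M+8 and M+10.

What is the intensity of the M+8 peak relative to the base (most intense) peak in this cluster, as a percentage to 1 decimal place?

10.7%

(0.678 + 0.322)^5 gives M 0.1433, M+2 0.3402, M+4 0.3231, M+6 0.1535, M+8 0.0364, M+10 0.0035; the largest is M+2.
P(M+2) = C(5,1) × 0.678^4 × 0.322^1 = 5 × 0.21130938 × 0.3220 = 0.340208 (base)
P(M+8) = C(5,4) × 0.678^1 × 0.322^4 = 5 × 0.6780 × 0.01075037 = 0.036444
Relative intensity = 0.036444 / 0.340208 × 100 = 10.7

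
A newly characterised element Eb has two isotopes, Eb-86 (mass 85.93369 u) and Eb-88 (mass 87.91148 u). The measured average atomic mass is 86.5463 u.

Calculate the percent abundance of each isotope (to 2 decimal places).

With x = fraction of Eb-86 (so Eb-88 is 1 − x):
85.93369·x + 87.91148·(1 − x) = 86.5463
(85.93369 − 87.91148)·x = 86.5463 − 87.91148
x = -1.36518 / -1.97779 = 0.69026 → 69.03% Eb-86, 30.97% Eb-88.

Eb-86: 69.03%, Eb-88: 30.97%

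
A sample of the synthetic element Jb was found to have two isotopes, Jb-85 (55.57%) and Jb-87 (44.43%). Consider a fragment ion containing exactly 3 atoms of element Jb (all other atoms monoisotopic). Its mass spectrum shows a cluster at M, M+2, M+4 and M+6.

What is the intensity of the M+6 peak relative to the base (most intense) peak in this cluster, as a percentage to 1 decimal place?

21.3%

(0.5557 + 0.4443)^3 gives M 0.1716, M+2 0.4116, M+4 0.3291, M+6 0.0877; the largest is M+2.
P(M+2) = C(3,1) × 0.5557^2 × 0.4443^1 = 3 × 0.30880249 × 0.4443 = 0.411603 (base)
P(M+6) = C(3,3) × 0.5557^0 × 0.4443^3 = 1 × 1.0000 × 0.08770593 = 0.087706
Relative intensity = 0.087706 / 0.411603 × 100 = 21.3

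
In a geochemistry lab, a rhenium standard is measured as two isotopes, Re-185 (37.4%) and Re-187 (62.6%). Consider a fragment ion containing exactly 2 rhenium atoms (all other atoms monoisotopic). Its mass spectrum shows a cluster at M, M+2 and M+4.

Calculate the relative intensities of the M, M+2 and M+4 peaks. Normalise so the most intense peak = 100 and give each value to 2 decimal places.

Each Re atom is independently Re-185 (p = 0.374) or Re-187 (q = 0.626); the cluster is the binomial expansion (p + q)^2.
P(M) = 0.374^2 = 0.139876
P(M+2) = 2 × 0.374^1 × 0.626^1 = 0.468248
P(M+4) = 0.626^2 = 0.391876
The M+2 peak is largest (0.468248); scaling to 100 gives 29.87 : 100.00 : 83.69.

29.87 : 100.00 : 83.69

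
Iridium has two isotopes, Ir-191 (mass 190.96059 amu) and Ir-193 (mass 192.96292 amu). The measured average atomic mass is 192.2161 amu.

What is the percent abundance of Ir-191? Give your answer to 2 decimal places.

Writing the weighted mean with unknown fraction x of Ir-191:
190.96059·x + 192.96292·(1 − x) = 192.2161
(190.96059 − 192.96292)·x = 192.2161 − 192.96292
x = -0.74682 / -2.00233 = 0.37298 → 37.30% Ir-191, 62.70% Ir-193.

37.30%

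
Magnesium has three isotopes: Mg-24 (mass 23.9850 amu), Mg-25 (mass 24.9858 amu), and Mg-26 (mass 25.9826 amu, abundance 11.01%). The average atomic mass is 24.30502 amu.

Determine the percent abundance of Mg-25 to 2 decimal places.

10.00%

The remaining 88.99% is split between Mg-24 (fraction x) and Mg-25 (fraction 0.8899 − x).
Substituting: 23.9850x + 24.9858(0.8899 − x) = 21.44433574
(23.9850 − 24.9858)x = -0.79052768  ⇒  x = 0.78990, y = 0.10000
Mg-24: 78.99%, Mg-25: 10.00%.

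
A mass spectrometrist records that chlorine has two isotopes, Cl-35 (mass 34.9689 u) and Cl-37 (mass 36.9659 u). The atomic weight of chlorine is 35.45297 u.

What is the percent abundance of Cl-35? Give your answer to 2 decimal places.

75.76%

Writing the weighted mean with unknown fraction x of Cl-35:
34.9689·x + 36.9659·(1 − x) = 35.45297
(34.9689 − 36.9659)·x = 35.45297 − 36.9659
x = -1.51293 / -1.9970 = 0.75760 → 75.76% Cl-35, 24.24% Cl-37.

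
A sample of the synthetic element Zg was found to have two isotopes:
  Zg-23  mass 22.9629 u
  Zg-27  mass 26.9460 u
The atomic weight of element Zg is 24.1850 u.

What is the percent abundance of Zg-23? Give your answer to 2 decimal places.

Let x be the fractional abundance of Zg-23; then Zg-27 has abundance 1 − x.
22.9629·x + 26.9460·(1 − x) = 24.1850
(22.9629 − 26.9460)·x = 24.1850 − 26.9460
x = -2.7610 / -3.9831 = 0.69318 → 69.32% Zg-23, 30.68% Zg-27.

69.32%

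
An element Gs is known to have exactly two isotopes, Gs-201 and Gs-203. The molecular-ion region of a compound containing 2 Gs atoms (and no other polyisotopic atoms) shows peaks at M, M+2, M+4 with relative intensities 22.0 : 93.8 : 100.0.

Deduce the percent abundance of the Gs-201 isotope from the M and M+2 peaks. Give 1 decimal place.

If p is the fraction of Gs that is Gs-201, then I(M+2)/I(M) = [C(2,1)·p^1·(1−p)] / p^2 = 2·(1−p)/p = 93.8/22.0 = 4.2636
(1−p)/p = 4.2636/2 = 2.1318  ⇒  p = 1/(1 + 2.1318) = 0.3193
Gs-201: 31.9%, Gs-203: 68.1%.

31.9%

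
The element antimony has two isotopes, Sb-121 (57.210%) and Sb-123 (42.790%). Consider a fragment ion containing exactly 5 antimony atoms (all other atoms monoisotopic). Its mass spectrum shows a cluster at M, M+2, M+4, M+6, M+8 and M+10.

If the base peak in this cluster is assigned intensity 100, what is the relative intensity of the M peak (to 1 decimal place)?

17.9

Term probabilities: M 0.0613, M+2 0.2292, M+4 0.3428, M+6 0.2564, M+8 0.0959, M+10 0.0143. Base peak = M+4.
P(M+4) = C(5,2) × 0.57210^3 × 0.42790^2 = 10 × 0.18724742 × 0.18309841 = 0.342847 (base)
P(M) = C(5,0) × 0.57210^5 × 0.42790^0 = 1 × 0.06128578 × 1.0000 = 0.061286
Relative intensity = 0.061286 / 0.342847 × 100 = 17.9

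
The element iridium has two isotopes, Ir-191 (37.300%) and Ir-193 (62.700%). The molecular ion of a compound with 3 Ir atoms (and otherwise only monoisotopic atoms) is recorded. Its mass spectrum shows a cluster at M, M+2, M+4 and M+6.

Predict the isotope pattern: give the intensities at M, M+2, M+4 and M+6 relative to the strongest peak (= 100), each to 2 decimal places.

Expanding (0.37300 + 0.62700)^3:
P(M) = 0.37300^3 = 0.051895
P(M+2) = 3 × 0.37300^2 × 0.62700^1 = 0.261702
P(M+4) = 3 × 0.37300^1 × 0.62700^2 = 0.439911
P(M+6) = 0.62700^3 = 0.246492
The M+4 peak is largest (0.439911); scaling to 100 gives 11.80 : 59.49 : 100.00 : 56.03.

11.80 : 59.49 : 100.00 : 56.03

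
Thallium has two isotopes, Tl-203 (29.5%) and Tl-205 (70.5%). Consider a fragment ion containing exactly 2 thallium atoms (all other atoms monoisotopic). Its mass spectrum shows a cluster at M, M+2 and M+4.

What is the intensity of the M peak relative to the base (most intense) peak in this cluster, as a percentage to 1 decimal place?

17.5%

(0.295 + 0.705)^2 gives M 0.0870, M+2 0.4160, M+4 0.4970; the largest is M+4.
P(M+4) = C(2,2) × 0.295^0 × 0.705^2 = 1 × 1.0000 × 0.497025 = 0.497025 (base)
P(M) = C(2,0) × 0.295^2 × 0.705^0 = 1 × 0.087025 × 1.0000 = 0.087025
Relative intensity = 0.087025 / 0.497025 × 100 = 17.5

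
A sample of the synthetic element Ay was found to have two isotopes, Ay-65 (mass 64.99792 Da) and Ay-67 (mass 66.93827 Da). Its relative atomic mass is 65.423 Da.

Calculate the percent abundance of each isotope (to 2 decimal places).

Ay-65: 78.09%, Ay-67: 21.91%

Let x be the fractional abundance of Ay-65; then Ay-67 has abundance 1 − x.
64.99792·x + 66.93827·(1 − x) = 65.423
(64.99792 − 66.93827)·x = 65.423 − 66.93827
x = -1.51527 / -1.94035 = 0.78093 → 78.09% Ay-65, 21.91% Ay-67.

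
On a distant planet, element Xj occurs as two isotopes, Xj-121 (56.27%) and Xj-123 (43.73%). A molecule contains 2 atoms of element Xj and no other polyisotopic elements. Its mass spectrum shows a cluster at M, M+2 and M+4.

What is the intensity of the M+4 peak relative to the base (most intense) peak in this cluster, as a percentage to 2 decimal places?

38.86%

Term probabilities: M 0.3166, M+2 0.4921, M+4 0.1912. Base peak = M+2.
P(M+2) = C(2,1) × 0.5627^1 × 0.4373^1 = 2 × 0.5627 × 0.4373 = 0.492137 (base)
P(M+4) = C(2,2) × 0.5627^0 × 0.4373^2 = 1 × 1.0000 × 0.19123129 = 0.191231
Relative intensity = 0.191231 / 0.492137 × 100 = 38.86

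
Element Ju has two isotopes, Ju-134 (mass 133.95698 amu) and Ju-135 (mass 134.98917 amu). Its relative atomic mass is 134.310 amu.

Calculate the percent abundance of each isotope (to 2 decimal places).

Ju-134: 65.80%, Ju-135: 34.20%

Writing the weighted mean with unknown fraction x of Ju-134:
133.95698·x + 134.98917·(1 − x) = 134.310
(133.95698 − 134.98917)·x = 134.310 − 134.98917
x = -0.67917 / -1.03219 = 0.65799 → 65.80% Ju-134, 34.20% Ju-135.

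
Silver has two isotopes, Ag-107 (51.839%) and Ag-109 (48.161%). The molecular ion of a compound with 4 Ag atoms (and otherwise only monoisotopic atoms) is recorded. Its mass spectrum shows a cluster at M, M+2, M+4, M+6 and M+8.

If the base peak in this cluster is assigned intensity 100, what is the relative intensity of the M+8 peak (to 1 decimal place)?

14.4

(0.51839 + 0.48161)^4 gives M 0.0722, M+2 0.2684, M+4 0.3740, M+6 0.2316, M+8 0.0538; the largest is M+4.
P(M+4) = C(4,2) × 0.51839^2 × 0.48161^2 = 6 × 0.26872819 × 0.23194819 = 0.373986 (base)
P(M+8) = C(4,4) × 0.51839^0 × 0.48161^4 = 1 × 1.0000 × 0.05379996 = 0.053800
Relative intensity = 0.053800 / 0.373986 × 100 = 14.4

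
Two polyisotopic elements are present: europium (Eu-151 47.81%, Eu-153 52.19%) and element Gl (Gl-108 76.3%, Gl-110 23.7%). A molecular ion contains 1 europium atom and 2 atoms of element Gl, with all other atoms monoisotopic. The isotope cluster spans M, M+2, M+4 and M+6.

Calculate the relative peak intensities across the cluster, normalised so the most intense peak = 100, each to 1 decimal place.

Europium pattern (n=1): 0.4781 : 0.5219
Element Gl pattern (n=2): 0.582169 : 0.361662 : 0.056169
Convolve the two distributions (both contribute in 2-u steps):
  M: 0.4781×0.582169 = 0.278335
  M+2: 0.4781×0.361662 + 0.5219×0.582169 = 0.476745
  M+4: 0.4781×0.056169 + 0.5219×0.361662 = 0.215606
  M+6: 0.5219×0.056169 = 0.029315
Scale to base peak (0.476745) = 100: 58.4 : 100.0 : 45.2 : 6.1

58.4 : 100.0 : 45.2 : 6.1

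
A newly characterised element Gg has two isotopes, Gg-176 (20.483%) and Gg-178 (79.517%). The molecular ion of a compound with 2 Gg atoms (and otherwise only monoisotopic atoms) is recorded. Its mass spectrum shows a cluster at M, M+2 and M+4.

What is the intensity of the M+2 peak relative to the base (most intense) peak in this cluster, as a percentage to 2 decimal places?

51.52%

Term probabilities: M 0.0420, M+2 0.3257, M+4 0.6323. Base peak = M+4.
P(M+4) = C(2,2) × 0.20483^0 × 0.79517^2 = 1 × 1.0000 × 0.63229533 = 0.632295 (base)
P(M+2) = C(2,1) × 0.20483^1 × 0.79517^1 = 2 × 0.20483 × 0.79517 = 0.325749
Relative intensity = 0.325749 / 0.632295 × 100 = 51.52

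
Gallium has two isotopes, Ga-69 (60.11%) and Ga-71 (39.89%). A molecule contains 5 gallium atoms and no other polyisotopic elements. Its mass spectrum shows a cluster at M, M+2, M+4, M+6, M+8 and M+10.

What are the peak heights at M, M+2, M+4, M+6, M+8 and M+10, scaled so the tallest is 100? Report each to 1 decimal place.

22.7 : 75.3 : 100.0 : 66.4 : 22.0 : 2.9

Each Ga atom is independently Ga-69 (p = 0.6011) or Ga-71 (q = 0.3989); the cluster is the binomial expansion (p + q)^5.
P(M) = 0.6011^5 = 0.078475
P(M+2) = 5 × 0.6011^4 × 0.3989^1 = 0.260388
P(M+4) = 10 × 0.6011^3 × 0.3989^2 = 0.345596
P(M+6) = 10 × 0.6011^2 × 0.3989^3 = 0.229343
P(M+8) = 5 × 0.6011^1 × 0.3989^4 = 0.076098
P(M+10) = 0.3989^5 = 0.010100
The M+4 peak is largest (0.345596); scaling to 100 gives 22.7 : 75.3 : 100.0 : 66.4 : 22.0 : 2.9.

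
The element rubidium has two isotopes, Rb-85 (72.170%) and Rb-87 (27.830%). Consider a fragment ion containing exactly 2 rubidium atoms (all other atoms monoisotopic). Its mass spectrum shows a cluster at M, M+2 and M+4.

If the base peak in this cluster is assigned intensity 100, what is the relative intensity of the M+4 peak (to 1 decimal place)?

Term probabilities: M 0.5209, M+2 0.4017, M+4 0.0775. Base peak = M.
P(M) = C(2,0) × 0.72170^2 × 0.27830^0 = 1 × 0.52085089 × 1.0000 = 0.520851 (base)
P(M+4) = C(2,2) × 0.72170^0 × 0.27830^2 = 1 × 1.0000 × 0.07745089 = 0.077451
Relative intensity = 0.077451 / 0.520851 × 100 = 14.9

14.9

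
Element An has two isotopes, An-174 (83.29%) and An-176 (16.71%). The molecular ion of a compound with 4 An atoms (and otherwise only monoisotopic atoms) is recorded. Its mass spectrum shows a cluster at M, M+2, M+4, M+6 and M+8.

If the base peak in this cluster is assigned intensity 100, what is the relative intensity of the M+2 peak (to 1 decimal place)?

Term probabilities: M 0.4813, M+2 0.3862, M+4 0.1162, M+6 0.0155, M+8 0.0008. Base peak = M.
P(M) = C(4,0) × 0.8329^4 × 0.1671^0 = 1 × 0.48125078 × 1.0000 = 0.481251 (base)
P(M+2) = C(4,1) × 0.8329^3 × 0.1671^1 = 4 × 0.5778014 × 0.1671 = 0.386202
Relative intensity = 0.386202 / 0.481251 × 100 = 80.2

80.2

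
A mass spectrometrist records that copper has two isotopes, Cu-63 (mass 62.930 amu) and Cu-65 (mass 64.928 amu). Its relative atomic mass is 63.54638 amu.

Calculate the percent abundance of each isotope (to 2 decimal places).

Cu-63: 69.15%, Cu-65: 30.85%

Writing the weighted mean with unknown fraction x of Cu-63:
62.930·x + 64.928·(1 − x) = 63.54638
(62.930 − 64.928)·x = 63.54638 − 64.928
x = -1.38162 / -1.998 = 0.69150 → 69.15% Cu-63, 30.85% Cu-65.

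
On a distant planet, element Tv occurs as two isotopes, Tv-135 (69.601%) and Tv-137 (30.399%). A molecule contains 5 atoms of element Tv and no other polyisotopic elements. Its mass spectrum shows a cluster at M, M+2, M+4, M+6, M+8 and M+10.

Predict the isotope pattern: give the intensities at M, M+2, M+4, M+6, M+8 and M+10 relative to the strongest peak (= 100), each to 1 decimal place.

Each Tv atom is independently Tv-135 (p = 0.69601) or Tv-137 (q = 0.30399); the cluster is the binomial expansion (p + q)^5.
P(M) = 0.69601^5 = 0.163334
P(M+2) = 5 × 0.69601^4 × 0.30399^1 = 0.356690
P(M+4) = 10 × 0.69601^3 × 0.30399^2 = 0.311577
P(M+6) = 10 × 0.69601^2 × 0.30399^3 = 0.136085
P(M+8) = 5 × 0.69601^1 × 0.30399^4 = 0.029718
P(M+10) = 0.30399^5 = 0.002596
The M+2 peak is largest (0.356690); scaling to 100 gives 45.8 : 100.0 : 87.4 : 38.2 : 8.3 : 0.7.

45.8 : 100.0 : 87.4 : 38.2 : 8.3 : 0.7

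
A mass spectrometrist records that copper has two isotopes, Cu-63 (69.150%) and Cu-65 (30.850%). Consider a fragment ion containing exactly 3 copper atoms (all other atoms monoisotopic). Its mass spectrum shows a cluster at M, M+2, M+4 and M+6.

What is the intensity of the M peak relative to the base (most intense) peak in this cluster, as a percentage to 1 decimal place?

74.7%

(0.69150 + 0.30850)^3 gives M 0.3307, M+2 0.4425, M+4 0.1974, M+6 0.0294; the largest is M+2.
P(M+2) = C(3,1) × 0.69150^2 × 0.30850^1 = 3 × 0.47817225 × 0.3085 = 0.442548 (base)
P(M) = C(3,0) × 0.69150^3 × 0.30850^0 = 1 × 0.33065611 × 1.0000 = 0.330656
Relative intensity = 0.330656 / 0.442548 × 100 = 74.7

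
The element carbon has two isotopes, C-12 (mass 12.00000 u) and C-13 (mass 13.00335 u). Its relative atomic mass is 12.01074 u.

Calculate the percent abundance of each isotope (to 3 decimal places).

Let x be the fractional abundance of C-12; then C-13 has abundance 1 − x.
12.00000·x + 13.00335·(1 − x) = 12.01074
(12.00000 − 13.00335)·x = 12.01074 − 13.00335
x = -0.99261 / -1.00335 = 0.98930 → 98.930% C-12, 1.070% C-13.

C-12: 98.930%, C-13: 1.070%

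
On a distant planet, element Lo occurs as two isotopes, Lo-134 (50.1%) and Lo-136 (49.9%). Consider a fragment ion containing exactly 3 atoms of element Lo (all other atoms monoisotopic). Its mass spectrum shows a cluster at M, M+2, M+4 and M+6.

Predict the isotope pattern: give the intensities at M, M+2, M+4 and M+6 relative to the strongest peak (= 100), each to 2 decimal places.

33.47 : 100.00 : 99.60 : 33.07

The 3 Lo atoms are independent, so intensities follow the terms of (0.501 + 0.499)^3.
P(M) = 0.501^3 = 0.125752
P(M+2) = 3 × 0.501^2 × 0.499^1 = 0.375748
P(M+4) = 3 × 0.501^1 × 0.499^2 = 0.374249
P(M+6) = 0.499^3 = 0.124251
The M+2 peak is largest (0.375748); scaling to 100 gives 33.47 : 100.00 : 99.60 : 33.07.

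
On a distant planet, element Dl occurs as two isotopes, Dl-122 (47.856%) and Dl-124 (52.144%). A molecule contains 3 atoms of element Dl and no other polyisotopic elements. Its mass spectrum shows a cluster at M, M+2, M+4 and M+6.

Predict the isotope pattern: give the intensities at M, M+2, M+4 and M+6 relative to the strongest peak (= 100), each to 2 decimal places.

28.08 : 91.78 : 100.00 : 36.32

Expanding (0.47856 + 0.52144)^3:
P(M) = 0.47856^3 = 0.109600
P(M+2) = 3 × 0.47856^2 × 0.52144^1 = 0.358260
P(M+4) = 3 × 0.47856^1 × 0.52144^2 = 0.390361
P(M+6) = 0.52144^3 = 0.141779
The M+4 peak is largest (0.390361); scaling to 100 gives 28.08 : 91.78 : 100.00 : 36.32.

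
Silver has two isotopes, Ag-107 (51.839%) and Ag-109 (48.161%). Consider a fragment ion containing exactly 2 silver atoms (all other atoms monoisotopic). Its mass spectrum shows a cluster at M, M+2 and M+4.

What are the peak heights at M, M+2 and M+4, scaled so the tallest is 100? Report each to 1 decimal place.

Expanding (0.51839 + 0.48161)^2:
P(M) = 0.51839^2 = 0.268728
P(M+2) = 2 × 0.51839^1 × 0.48161^1 = 0.499324
P(M+4) = 0.48161^2 = 0.231948
The M+2 peak is largest (0.499324); scaling to 100 gives 53.8 : 100.0 : 46.5.

53.8 : 100.0 : 46.5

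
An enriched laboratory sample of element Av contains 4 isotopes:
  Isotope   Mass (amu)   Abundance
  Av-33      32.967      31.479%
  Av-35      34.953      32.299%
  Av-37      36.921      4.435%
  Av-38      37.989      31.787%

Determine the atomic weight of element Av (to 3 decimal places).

35.380 amu

Weight each isotope mass by its fractional abundance: 0.31479 × 32.967 + 0.32299 × 34.953 + 0.04435 × 36.921 + 0.31787 × 37.989
= 10.3777 + 11.2895 + 1.6374 + 12.0756 = 35.3802 amu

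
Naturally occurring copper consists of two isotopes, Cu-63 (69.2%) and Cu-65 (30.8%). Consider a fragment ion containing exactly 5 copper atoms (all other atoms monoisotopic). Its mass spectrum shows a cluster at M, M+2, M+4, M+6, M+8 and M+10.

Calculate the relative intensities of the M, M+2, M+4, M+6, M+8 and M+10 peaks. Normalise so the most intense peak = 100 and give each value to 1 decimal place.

Each Cu atom is independently Cu-63 (p = 0.692) or Cu-65 (q = 0.308); the cluster is the binomial expansion (p + q)^5.
P(M) = 0.692^5 = 0.158683
P(M+2) = 5 × 0.692^4 × 0.308^1 = 0.353139
P(M+4) = 10 × 0.692^3 × 0.308^2 = 0.314355
P(M+6) = 10 × 0.692^2 × 0.308^3 = 0.139915
P(M+8) = 5 × 0.692^1 × 0.308^4 = 0.031137
P(M+10) = 0.308^5 = 0.002772
The M+2 peak is largest (0.353139); scaling to 100 gives 44.9 : 100.0 : 89.0 : 39.6 : 8.8 : 0.8.

44.9 : 100.0 : 89.0 : 39.6 : 8.8 : 0.8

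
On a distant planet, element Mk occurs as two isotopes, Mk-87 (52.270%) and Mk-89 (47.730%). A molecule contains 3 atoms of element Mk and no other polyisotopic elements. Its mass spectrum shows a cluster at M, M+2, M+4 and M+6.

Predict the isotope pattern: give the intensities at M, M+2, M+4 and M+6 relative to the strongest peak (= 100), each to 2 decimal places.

Each Mk atom is independently Mk-87 (p = 0.52270) or Mk-89 (q = 0.47730); the cluster is the binomial expansion (p + q)^3.
P(M) = 0.52270^3 = 0.142810
P(M+2) = 3 × 0.52270^2 × 0.47730^1 = 0.391217
P(M+4) = 3 × 0.52270^1 × 0.47730^2 = 0.357237
P(M+6) = 0.47730^3 = 0.108736
The M+2 peak is largest (0.391217); scaling to 100 gives 36.50 : 100.00 : 91.31 : 27.79.

36.50 : 100.00 : 91.31 : 27.79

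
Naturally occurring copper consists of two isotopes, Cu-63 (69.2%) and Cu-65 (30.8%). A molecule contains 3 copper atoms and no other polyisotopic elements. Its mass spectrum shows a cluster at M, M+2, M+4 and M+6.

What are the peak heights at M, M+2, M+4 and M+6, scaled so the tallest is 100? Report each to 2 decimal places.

74.89 : 100.00 : 44.51 : 6.60

Each Cu atom is independently Cu-63 (p = 0.692) or Cu-65 (q = 0.308); the cluster is the binomial expansion (p + q)^3.
P(M) = 0.692^3 = 0.331374
P(M+2) = 3 × 0.692^2 × 0.308^1 = 0.442470
P(M+4) = 3 × 0.692^1 × 0.308^2 = 0.196938
P(M+6) = 0.308^3 = 0.029218
The M+2 peak is largest (0.442470); scaling to 100 gives 74.89 : 100.00 : 44.51 : 6.60.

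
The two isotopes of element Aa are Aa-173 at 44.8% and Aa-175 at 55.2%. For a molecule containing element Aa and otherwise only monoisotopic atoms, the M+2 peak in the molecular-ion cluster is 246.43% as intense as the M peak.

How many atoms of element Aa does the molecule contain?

2

With n Aa atoms, P(M+2)/P(M) = C(n,1)·p^(n−1)q / p^n = n·q/p = n · 0.552/0.448.
n = 2.4643 × 0.448/0.552 = 2.00 ≈ 2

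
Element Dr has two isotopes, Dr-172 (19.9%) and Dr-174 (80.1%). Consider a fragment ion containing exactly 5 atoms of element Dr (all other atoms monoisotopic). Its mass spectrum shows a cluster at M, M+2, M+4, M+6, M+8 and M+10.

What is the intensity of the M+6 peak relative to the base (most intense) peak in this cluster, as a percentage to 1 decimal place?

Term probabilities: M 0.0003, M+2 0.0063, M+4 0.0506, M+6 0.2035, M+8 0.4096, M+10 0.3297. Base peak = M+8.
P(M+8) = C(5,4) × 0.199^1 × 0.801^4 = 5 × 0.1990 × 0.41165184 = 0.409594 (base)
P(M+6) = C(5,3) × 0.199^2 × 0.801^3 = 10 × 0.039601 × 0.5139224 = 0.203518
Relative intensity = 0.203518 / 0.409594 × 100 = 49.7

49.7%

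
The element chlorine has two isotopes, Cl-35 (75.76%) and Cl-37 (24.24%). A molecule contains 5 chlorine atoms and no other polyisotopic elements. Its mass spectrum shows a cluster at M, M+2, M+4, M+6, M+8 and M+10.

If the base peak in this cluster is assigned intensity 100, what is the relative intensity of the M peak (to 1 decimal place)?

Term probabilities: M 0.2496, M+2 0.3993, M+4 0.2555, M+6 0.0817, M+8 0.0131, M+10 0.0008. Base peak = M+2.
P(M+2) = C(5,1) × 0.7576^4 × 0.2424^1 = 5 × 0.32942751 × 0.2424 = 0.399266 (base)
P(M) = C(5,0) × 0.7576^5 × 0.2424^0 = 1 × 0.24957428 × 1.0000 = 0.249574
Relative intensity = 0.249574 / 0.399266 × 100 = 62.5

62.5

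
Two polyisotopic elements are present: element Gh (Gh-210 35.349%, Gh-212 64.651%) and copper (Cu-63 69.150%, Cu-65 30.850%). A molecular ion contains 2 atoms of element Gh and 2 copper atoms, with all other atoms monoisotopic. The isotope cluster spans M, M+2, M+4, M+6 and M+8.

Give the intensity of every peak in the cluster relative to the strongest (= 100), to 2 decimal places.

Element Gh pattern (n=2): 0.12495518 : 0.45706964 : 0.41797518
Copper pattern (n=2): 0.47817225 : 0.4266555 : 0.09517225
Convolve the two distributions (both contribute in 2-u steps):
  M: 0.12495518×0.47817225 = 0.059750
  M+2: 0.12495518×0.4266555 + 0.45706964×0.47817225 = 0.271871
  M+4: 0.12495518×0.09517225 + 0.45706964×0.4266555 + 0.41797518×0.47817225 = 0.406768
  M+6: 0.45706964×0.09517225 + 0.41797518×0.4266555 = 0.221832
  M+8: 0.41797518×0.09517225 = 0.039780
Scale to base peak (0.406768) = 100: 14.69 : 66.84 : 100.00 : 54.54 : 9.78

14.69 : 66.84 : 100.00 : 54.54 : 9.78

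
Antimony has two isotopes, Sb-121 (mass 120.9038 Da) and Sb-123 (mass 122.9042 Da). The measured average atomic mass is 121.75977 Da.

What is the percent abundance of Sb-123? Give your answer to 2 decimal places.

Let x be the fractional abundance of Sb-121; then Sb-123 has abundance 1 − x.
120.9038·x + 122.9042·(1 − x) = 121.75977
(120.9038 − 122.9042)·x = 121.75977 − 122.9042
x = -1.14443 / -2.0004 = 0.57210 → 57.21% Sb-121, 42.79% Sb-123.

42.79%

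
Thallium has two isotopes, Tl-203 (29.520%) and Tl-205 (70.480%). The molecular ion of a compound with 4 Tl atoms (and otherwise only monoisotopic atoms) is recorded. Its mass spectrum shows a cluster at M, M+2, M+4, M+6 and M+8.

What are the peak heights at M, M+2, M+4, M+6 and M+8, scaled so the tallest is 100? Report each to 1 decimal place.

Expanding (0.29520 + 0.70480)^4:
P(M) = 0.29520^4 = 0.007594
P(M+2) = 4 × 0.29520^3 × 0.70480^1 = 0.072523
P(M+4) = 6 × 0.29520^2 × 0.70480^2 = 0.259726
P(M+6) = 4 × 0.29520^1 × 0.70480^3 = 0.413403
P(M+8) = 0.70480^4 = 0.246754
The M+6 peak is largest (0.413403); scaling to 100 gives 1.8 : 17.5 : 62.8 : 100.0 : 59.7.

1.8 : 17.5 : 62.8 : 100.0 : 59.7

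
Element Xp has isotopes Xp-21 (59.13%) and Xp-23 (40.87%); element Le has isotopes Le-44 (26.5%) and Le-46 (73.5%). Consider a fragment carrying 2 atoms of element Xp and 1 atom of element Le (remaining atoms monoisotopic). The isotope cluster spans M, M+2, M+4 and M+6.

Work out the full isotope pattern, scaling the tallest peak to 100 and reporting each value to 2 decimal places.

Element Xp pattern (n=2): 0.34963569 : 0.48332862 : 0.16703569
Element Le pattern (n=1): 0.2650 : 0.7350
Convolve the two distributions (both contribute in 2-u steps):
  M: 0.34963569×0.2650 = 0.092653
  M+2: 0.34963569×0.7350 + 0.48332862×0.2650 = 0.385064
  M+4: 0.48332862×0.7350 + 0.16703569×0.2650 = 0.399511
  M+6: 0.16703569×0.7350 = 0.122771
Scale to base peak (0.399511) = 100: 23.19 : 96.38 : 100.00 : 30.73

23.19 : 96.38 : 100.00 : 30.73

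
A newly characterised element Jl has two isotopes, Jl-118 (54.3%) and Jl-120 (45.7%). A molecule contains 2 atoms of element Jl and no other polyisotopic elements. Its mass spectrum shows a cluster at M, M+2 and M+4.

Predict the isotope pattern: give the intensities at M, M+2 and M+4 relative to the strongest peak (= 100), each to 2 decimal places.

59.41 : 100.00 : 42.08

Expanding (0.543 + 0.457)^2:
P(M) = 0.543^2 = 0.294849
P(M+2) = 2 × 0.543^1 × 0.457^1 = 0.496302
P(M+4) = 0.457^2 = 0.208849
The M+2 peak is largest (0.496302); scaling to 100 gives 59.41 : 100.00 : 42.08.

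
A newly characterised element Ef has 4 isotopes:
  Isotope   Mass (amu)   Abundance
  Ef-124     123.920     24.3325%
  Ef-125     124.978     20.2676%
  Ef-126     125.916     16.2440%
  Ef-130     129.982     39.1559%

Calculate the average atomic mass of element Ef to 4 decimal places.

126.8323 amu

The abundance-weighted mean is 0.243325 × 123.920 + 0.202676 × 124.978 + 0.162440 × 125.916 + 0.391559 × 129.982
= 30.15283 + 25.33004 + 20.45380 + 50.89562 = 126.83229 amu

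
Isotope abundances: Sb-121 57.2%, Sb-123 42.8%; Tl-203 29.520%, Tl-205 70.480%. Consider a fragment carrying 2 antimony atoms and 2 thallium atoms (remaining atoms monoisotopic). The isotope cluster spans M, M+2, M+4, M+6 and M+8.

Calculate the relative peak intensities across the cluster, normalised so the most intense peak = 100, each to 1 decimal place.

Antimony pattern (n=2): 0.327184 : 0.489632 : 0.183184
Thallium pattern (n=2): 0.08714304 : 0.41611392 : 0.49674304
Convolve the two distributions (both contribute in 2-u steps):
  M: 0.327184×0.08714304 = 0.028512
  M+2: 0.327184×0.41611392 + 0.489632×0.08714304 = 0.178814
  M+4: 0.327184×0.49674304 + 0.489632×0.41611392 + 0.183184×0.08714304 = 0.382232
  M+6: 0.489632×0.49674304 + 0.183184×0.41611392 = 0.319447
  M+8: 0.183184×0.49674304 = 0.090995
Scale to base peak (0.382232) = 100: 7.5 : 46.8 : 100.0 : 83.6 : 23.8

7.5 : 46.8 : 100.0 : 83.6 : 23.8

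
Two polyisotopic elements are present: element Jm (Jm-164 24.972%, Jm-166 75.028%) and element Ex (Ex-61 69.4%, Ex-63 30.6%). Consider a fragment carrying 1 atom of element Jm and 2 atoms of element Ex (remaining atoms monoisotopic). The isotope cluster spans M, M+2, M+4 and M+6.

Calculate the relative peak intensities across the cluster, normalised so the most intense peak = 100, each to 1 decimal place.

Element Jm pattern (n=1): 0.24972 : 0.75028
Element Ex pattern (n=2): 0.481636 : 0.424728 : 0.093636
Convolve the two distributions (both contribute in 2-u steps):
  M: 0.24972×0.481636 = 0.120274
  M+2: 0.24972×0.424728 + 0.75028×0.481636 = 0.467425
  M+4: 0.24972×0.093636 + 0.75028×0.424728 = 0.342048
  M+6: 0.75028×0.093636 = 0.070253
Scale to base peak (0.467425) = 100: 25.7 : 100.0 : 73.2 : 15.0

25.7 : 100.0 : 73.2 : 15.0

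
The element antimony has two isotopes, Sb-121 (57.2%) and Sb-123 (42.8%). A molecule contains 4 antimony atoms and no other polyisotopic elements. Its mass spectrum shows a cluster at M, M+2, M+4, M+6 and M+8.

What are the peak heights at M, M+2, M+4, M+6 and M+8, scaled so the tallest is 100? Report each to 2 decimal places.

29.77 : 89.10 : 100.00 : 49.88 : 9.33

Each Sb atom is independently Sb-121 (p = 0.572) or Sb-123 (q = 0.428); the cluster is the binomial expansion (p + q)^4.
P(M) = 0.572^4 = 0.107049
P(M+2) = 4 × 0.572^3 × 0.428^1 = 0.320400
P(M+4) = 6 × 0.572^2 × 0.428^2 = 0.359609
P(M+6) = 4 × 0.572^1 × 0.428^3 = 0.179385
P(M+8) = 0.428^4 = 0.033556
The M+4 peak is largest (0.359609); scaling to 100 gives 29.77 : 89.10 : 100.00 : 49.88 : 9.33.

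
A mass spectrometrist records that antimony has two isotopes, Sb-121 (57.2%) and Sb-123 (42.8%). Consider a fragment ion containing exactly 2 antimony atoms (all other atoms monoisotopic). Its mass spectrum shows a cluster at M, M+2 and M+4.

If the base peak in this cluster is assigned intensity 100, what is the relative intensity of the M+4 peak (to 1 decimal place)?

37.4

Term probabilities: M 0.3272, M+2 0.4896, M+4 0.1832. Base peak = M+2.
P(M+2) = C(2,1) × 0.572^1 × 0.428^1 = 2 × 0.5720 × 0.4280 = 0.489632 (base)
P(M+4) = C(2,2) × 0.572^0 × 0.428^2 = 1 × 1.0000 × 0.183184 = 0.183184
Relative intensity = 0.183184 / 0.489632 × 100 = 37.4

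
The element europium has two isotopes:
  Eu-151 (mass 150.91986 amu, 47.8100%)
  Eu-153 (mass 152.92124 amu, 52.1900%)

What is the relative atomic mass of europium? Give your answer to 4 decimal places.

151.9644 amu

The abundance-weighted mean is 0.478100 × 150.91986 + 0.521900 × 152.92124
= 72.154785 + 79.809595 = 151.964380 amu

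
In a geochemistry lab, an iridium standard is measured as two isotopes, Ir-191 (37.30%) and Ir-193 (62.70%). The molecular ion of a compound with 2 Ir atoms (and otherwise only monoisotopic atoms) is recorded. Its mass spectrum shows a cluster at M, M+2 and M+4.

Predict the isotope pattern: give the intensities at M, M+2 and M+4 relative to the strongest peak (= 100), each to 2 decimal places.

The 2 Ir atoms are independent, so intensities follow the terms of (0.3730 + 0.6270)^2.
P(M) = 0.3730^2 = 0.139129
P(M+2) = 2 × 0.3730^1 × 0.6270^1 = 0.467742
P(M+4) = 0.6270^2 = 0.393129
The M+2 peak is largest (0.467742); scaling to 100 gives 29.74 : 100.00 : 84.05.

29.74 : 100.00 : 84.05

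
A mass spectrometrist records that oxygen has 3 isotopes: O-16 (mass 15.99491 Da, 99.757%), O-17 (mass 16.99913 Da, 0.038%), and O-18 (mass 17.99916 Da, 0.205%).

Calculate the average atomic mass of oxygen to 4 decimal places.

Ar = Σ fᵢ·mᵢ = 0.99757 × 15.99491 + 0.00038 × 16.99913 + 0.00205 × 17.99916
= 15.956042 + 0.006460 + 0.036898 = 15.999400 Da

15.9994 Da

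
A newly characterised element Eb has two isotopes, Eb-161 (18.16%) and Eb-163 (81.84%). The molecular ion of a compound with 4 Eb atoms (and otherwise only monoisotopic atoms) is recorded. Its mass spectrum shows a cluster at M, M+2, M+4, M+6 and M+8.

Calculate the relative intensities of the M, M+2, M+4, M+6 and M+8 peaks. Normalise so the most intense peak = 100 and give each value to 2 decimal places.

0.24 : 4.37 : 29.54 : 88.76 : 100.00

Each Eb atom is independently Eb-161 (p = 0.1816) or Eb-163 (q = 0.8184); the cluster is the binomial expansion (p + q)^4.
P(M) = 0.1816^4 = 0.001088
P(M+2) = 4 × 0.1816^3 × 0.8184^1 = 0.019605
P(M+4) = 6 × 0.1816^2 × 0.8184^2 = 0.132530
P(M+6) = 4 × 0.1816^1 × 0.8184^3 = 0.398174
P(M+8) = 0.8184^4 = 0.448603
The M+8 peak is largest (0.448603); scaling to 100 gives 0.24 : 4.37 : 29.54 : 88.76 : 100.00.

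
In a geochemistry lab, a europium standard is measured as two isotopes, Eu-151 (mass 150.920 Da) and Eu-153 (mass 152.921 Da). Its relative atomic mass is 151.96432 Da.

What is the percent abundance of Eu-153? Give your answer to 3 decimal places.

52.190%

Writing the weighted mean with unknown fraction x of Eu-151:
150.920·x + 152.921·(1 − x) = 151.96432
(150.920 − 152.921)·x = 151.96432 − 152.921
x = -0.95668 / -2.001 = 0.47810 → 47.810% Eu-151, 52.190% Eu-153.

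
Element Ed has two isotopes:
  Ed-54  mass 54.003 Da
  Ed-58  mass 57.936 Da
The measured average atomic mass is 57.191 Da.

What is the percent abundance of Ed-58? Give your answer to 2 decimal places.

With x = fraction of Ed-54 (so Ed-58 is 1 − x):
54.003·x + 57.936·(1 − x) = 57.191
(54.003 − 57.936)·x = 57.191 − 57.936
x = -0.745 / -3.933 = 0.18942 → 18.94% Ed-54, 81.06% Ed-58.

81.06%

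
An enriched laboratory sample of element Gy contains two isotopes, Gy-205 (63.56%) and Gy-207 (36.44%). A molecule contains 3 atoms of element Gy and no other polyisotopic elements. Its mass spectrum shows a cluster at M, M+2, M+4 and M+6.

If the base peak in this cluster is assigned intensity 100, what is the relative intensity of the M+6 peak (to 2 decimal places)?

10.96

Term probabilities: M 0.2568, M+2 0.4416, M+4 0.2532, M+6 0.0484. Base peak = M+2.
P(M+2) = C(3,1) × 0.6356^2 × 0.3644^1 = 3 × 0.40398736 × 0.3644 = 0.441639 (base)
P(M+6) = C(3,3) × 0.6356^0 × 0.3644^3 = 1 × 1.0000 × 0.04838771 = 0.048388
Relative intensity = 0.048388 / 0.441639 × 100 = 10.96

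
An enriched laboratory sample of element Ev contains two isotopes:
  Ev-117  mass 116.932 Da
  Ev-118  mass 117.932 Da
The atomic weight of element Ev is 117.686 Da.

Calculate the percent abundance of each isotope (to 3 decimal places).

Let x be the fractional abundance of Ev-117; then Ev-118 has abundance 1 − x.
116.932·x + 117.932·(1 − x) = 117.686
(116.932 − 117.932)·x = 117.686 − 117.932
x = -0.246 / -1.000 = 0.24600 → 24.600% Ev-117, 75.400% Ev-118.

Ev-117: 24.600%, Ev-118: 75.400%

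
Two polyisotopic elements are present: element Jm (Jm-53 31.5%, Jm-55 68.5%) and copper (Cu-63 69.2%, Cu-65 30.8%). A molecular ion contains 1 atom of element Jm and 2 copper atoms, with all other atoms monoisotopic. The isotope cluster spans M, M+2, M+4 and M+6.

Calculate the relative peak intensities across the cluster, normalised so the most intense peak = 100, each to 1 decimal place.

Element Jm pattern (n=1): 0.3150 : 0.6850
Copper pattern (n=2): 0.478864 : 0.426272 : 0.094864
Convolve the two distributions (both contribute in 2-u steps):
  M: 0.3150×0.478864 = 0.150842
  M+2: 0.3150×0.426272 + 0.6850×0.478864 = 0.462298
  M+4: 0.3150×0.094864 + 0.6850×0.426272 = 0.321878
  M+6: 0.6850×0.094864 = 0.064982
Scale to base peak (0.462298) = 100: 32.6 : 100.0 : 69.6 : 14.1

32.6 : 100.0 : 69.6 : 14.1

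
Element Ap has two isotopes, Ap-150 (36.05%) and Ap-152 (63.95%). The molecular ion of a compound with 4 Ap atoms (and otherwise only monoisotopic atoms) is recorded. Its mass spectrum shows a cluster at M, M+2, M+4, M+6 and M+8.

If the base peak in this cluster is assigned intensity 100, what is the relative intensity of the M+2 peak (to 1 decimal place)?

Term probabilities: M 0.0169, M+2 0.1198, M+4 0.3189, M+6 0.3771, M+8 0.1672. Base peak = M+6.
P(M+6) = C(4,3) × 0.3605^1 × 0.6395^3 = 4 × 0.3605 × 0.26153008 = 0.377126 (base)
P(M+2) = C(4,1) × 0.3605^3 × 0.6395^1 = 4 × 0.04685067 × 0.6395 = 0.119844
Relative intensity = 0.119844 / 0.377126 × 100 = 31.8

31.8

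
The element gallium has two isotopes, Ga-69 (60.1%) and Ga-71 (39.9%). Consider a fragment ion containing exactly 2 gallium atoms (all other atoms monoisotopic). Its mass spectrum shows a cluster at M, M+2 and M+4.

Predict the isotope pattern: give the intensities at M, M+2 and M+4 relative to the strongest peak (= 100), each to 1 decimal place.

75.3 : 100.0 : 33.2

Each Ga atom is independently Ga-69 (p = 0.601) or Ga-71 (q = 0.399); the cluster is the binomial expansion (p + q)^2.
P(M) = 0.601^2 = 0.361201
P(M+2) = 2 × 0.601^1 × 0.399^1 = 0.479598
P(M+4) = 0.399^2 = 0.159201
The M+2 peak is largest (0.479598); scaling to 100 gives 75.3 : 100.0 : 33.2.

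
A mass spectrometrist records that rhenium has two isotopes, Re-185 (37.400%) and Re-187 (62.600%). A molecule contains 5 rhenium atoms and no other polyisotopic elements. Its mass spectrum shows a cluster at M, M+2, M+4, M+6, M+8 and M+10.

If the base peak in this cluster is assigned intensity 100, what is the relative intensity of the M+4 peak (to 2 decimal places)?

Binomial terms of (0.37400 + 0.62600)^5: M 0.0073, M+2 0.0612, M+4 0.2050, M+6 0.3431, M+8 0.2872, M+10 0.0961 → M+6 is the base peak.
P(M+6) = C(5,3) × 0.37400^2 × 0.62600^3 = 10 × 0.139876 × 0.24531438 = 0.343136 (base)
P(M+4) = C(5,2) × 0.37400^3 × 0.62600^2 = 10 × 0.05231362 × 0.391876 = 0.205005
Relative intensity = 0.205005 / 0.343136 × 100 = 59.74

59.74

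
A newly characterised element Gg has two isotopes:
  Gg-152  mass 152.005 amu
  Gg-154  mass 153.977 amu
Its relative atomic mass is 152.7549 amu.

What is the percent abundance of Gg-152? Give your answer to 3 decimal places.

61.973%

Writing the weighted mean with unknown fraction x of Gg-152:
152.005·x + 153.977·(1 − x) = 152.7549
(152.005 − 153.977)·x = 152.7549 − 153.977
x = -1.2221 / -1.972 = 0.61973 → 61.973% Gg-152, 38.027% Gg-154.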